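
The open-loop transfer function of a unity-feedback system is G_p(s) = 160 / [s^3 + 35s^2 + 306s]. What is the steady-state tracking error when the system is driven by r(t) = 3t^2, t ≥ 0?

infinity

Lowest-order denominator term is 306s, so the open loop has 1 pole at the origin → type 1 system.
K_a = lim_{s→0} s^2·G_p(s) = 0; the steady-state error to this parabolic input grows without bound.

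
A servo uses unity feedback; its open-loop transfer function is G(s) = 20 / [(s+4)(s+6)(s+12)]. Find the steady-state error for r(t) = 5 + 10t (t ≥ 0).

infinity

No free integrators in G(s): this is a type 0 system. Taking each input component in turn:
  • 5: e_ss = 5/(1+K_p) with K_p=5/72 → 360/77.
  • 10t: a type-0 system cannot track it, e_ss → ∞.
The unbounded component dominates.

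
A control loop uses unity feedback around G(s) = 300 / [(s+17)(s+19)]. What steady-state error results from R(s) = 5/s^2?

The open loop has no poles at the origin → type 0 system.
K_v = lim_{s→0} s·G(s) = 0; the steady-state error to this ramp input grows without bound.

infinity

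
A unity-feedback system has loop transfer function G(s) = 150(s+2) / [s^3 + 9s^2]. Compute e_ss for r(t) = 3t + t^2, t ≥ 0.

Factoring s^2 from the denominator leaves a polynomial with constant term 9, so the system is type 2. Treating each term separately:
  • 3t: tracked with zero error.
  • t^2: e_ss = 2/K_a with K_a=100/3 → 0.06.
Total e_ss = 0.06.

0.06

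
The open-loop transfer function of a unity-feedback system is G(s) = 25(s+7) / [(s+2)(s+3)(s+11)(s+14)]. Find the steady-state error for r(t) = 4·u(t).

System type = 0 (no poles at s=0).
K_p = lim_{s→0} G(s) = 25·7 / (2·3·11·14) = 25/132.
e_ss = 4/(1 + K_p) = 4/(157/132) = 528/157.

528/157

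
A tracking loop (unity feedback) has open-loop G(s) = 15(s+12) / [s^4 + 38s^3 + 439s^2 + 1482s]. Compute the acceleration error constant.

Lowest-order denominator term is 1482s, so the open loop has 1 pole at the origin → type 1 system.
K_a = lim_{s→0} s^2·G(s) = 0 (the extra factor of s kills the finite limit).

0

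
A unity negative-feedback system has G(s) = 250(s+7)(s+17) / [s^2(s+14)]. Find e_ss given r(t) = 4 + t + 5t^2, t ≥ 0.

Two free integrators in G(s): this is a type 2 system. Taking each input component in turn:
  • 4: tracked with zero error.
  • t: tracked with zero error.
  • 5t^2: e_ss = 10/K_a with K_a=2125 → 2/425.
Total e_ss = 2/425.

2/425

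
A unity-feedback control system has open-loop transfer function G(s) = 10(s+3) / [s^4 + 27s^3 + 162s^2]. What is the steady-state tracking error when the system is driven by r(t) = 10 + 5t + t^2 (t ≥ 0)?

The denominator has no term below 162s^2 — 2 poles at s=0, type 2. Taking each input component in turn:
  • 10: tracked with zero error.
  • 5t: tracked with zero error.
  • t^2: e_ss = 2/K_a with K_a=5/27 → 10.8.
Total e_ss = 10.8.

10.8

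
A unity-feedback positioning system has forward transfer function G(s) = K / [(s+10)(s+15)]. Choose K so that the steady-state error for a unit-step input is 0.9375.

10

System type = 0 (no poles at s=0).
K_p = lim_{s→0} G(s) = K / (10·15) = (1/150)·K.
e_ss = 1/(1 + K_p) = 0.9375 ⇒ 1 + (1/150)·K = 16/15 ⇒ K = 10.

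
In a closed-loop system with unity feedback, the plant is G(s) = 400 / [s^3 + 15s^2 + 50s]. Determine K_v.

The denominator has no term below 50s — 1 pole at s=0, type 1.
K_v = lim_{s→0} s·G(s) = 400 / 50 = 8.

8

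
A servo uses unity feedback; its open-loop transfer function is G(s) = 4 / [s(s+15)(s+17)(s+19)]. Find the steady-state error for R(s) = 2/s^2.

System type = 1 (one pole at s=0).
K_v = lim_{s→0} s·G(s) = 4 / (15·17·19) = 4/4845.
e_ss = 2/K_v = 2/(4/4845) = 2422.5.

2422.5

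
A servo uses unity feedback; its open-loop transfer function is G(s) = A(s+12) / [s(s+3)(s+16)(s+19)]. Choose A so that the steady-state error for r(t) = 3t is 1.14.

200

The open loop has one pole at the origin → type 1 system.
K_v = lim_{s→0} s·G(s) = A·12 / (3·16·19) = (1/76)·A.
e_ss = 3/K_v = 1.14 ⇒ K_v = 50/19 ⇒ A = (50/19)/(1/76) = 200.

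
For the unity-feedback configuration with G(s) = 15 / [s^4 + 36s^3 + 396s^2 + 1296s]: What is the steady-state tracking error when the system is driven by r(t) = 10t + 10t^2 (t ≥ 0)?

Factoring s from the denominator leaves a polynomial with constant term 1296, so the system is type 1. Taking each input component in turn:
  • 10t: e_ss = 10/K_v with K_v=5/432 → 864.
  • 10t^2: a type-1 system cannot track it, e_ss → ∞.
The unbounded component dominates.

infinity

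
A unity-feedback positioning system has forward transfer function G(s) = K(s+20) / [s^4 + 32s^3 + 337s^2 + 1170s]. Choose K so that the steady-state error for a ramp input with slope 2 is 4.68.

Factoring s from the denominator leaves a polynomial with constant term 1170, so the system is type 1.
K_v = lim_{s→0} s·G(s) = K·20 / 1170 = (2/117)·K.
e_ss = 2/K_v = 4.68 ⇒ K_v = 50/117 ⇒ K = (50/117)/(2/117) = 25.

25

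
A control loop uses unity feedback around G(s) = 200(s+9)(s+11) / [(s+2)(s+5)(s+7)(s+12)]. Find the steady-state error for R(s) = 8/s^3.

infinity

System type = 0 (no poles at s=0).
For a type-0 system K_a = 0, so e_ss to a parabolic input is unbounded.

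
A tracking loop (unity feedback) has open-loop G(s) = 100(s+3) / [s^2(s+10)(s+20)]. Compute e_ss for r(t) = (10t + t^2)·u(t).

4/3

Two free integrators in G(s): this is a type 2 system. Treating each term separately:
  • 10t: tracked with zero error.
  • t^2: e_ss = 2/K_a with K_a=1.5 → 4/3.
Total e_ss = 4/3.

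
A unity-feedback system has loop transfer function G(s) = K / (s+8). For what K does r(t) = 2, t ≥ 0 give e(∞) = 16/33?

25

G(s) has no factors of s in the denominator, so the system is type 0.
K_p = lim_{s→0} G(s) = K / (8) = 0.125·K.
e_ss = 2/(1 + K_p) = 16/33 ⇒ 1 + 0.125·K = 4.125 ⇒ K = 25.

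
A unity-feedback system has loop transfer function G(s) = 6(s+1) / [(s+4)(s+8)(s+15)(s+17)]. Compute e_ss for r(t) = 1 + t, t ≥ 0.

infinity

G(s) has no factors of s in the denominator, so the system is type 0. By superposition:
  • 1: e_ss = 1/(1+K_p) with K_p=1/1360 → 1360/1361.
  • t: a type-0 system cannot track it, e_ss → ∞.
The unbounded component dominates.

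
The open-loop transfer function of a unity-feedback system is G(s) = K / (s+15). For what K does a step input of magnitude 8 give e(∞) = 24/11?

40

The open loop has no poles at the origin → type 0 system.
K_p = lim_{s→0} G(s) = K / (15) = (1/15)·K.
e_ss = 8/(1 + K_p) = 24/11 ⇒ 1 + (1/15)·K = 11/3 ⇒ K = 40.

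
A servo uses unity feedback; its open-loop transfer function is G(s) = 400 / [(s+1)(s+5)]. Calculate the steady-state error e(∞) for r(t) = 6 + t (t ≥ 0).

infinity

No free integrators in G(s): this is a type 0 system. Treating each term separately:
  • 6: e_ss = 6/(1+K_p) with K_p=80 → 2/27.
  • t: a type-0 system cannot track it, e_ss → ∞.
The unbounded component dominates.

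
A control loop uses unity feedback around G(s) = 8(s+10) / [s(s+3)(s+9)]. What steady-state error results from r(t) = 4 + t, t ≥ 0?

0.3375

One free integrator in G(s): this is a type 1 system. Taking each input component in turn:
  • 4: tracked with zero error.
  • t: e_ss = 1/K_v with K_v=80/27 → 0.3375.
Total e_ss = 0.3375.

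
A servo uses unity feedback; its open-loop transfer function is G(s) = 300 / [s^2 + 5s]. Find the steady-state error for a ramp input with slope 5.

1/12

Factoring s from the denominator leaves a polynomial with constant term 5, so the system is type 1.
K_v = lim_{s→0} s·G(s) = 300 / 5 = 60.
e_ss = 5/K_v = 5/60 = 1/12.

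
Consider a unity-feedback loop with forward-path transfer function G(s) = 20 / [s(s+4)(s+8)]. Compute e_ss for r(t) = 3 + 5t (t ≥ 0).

The open loop has one pole at the origin → type 1 system. By superposition:
  • 3: tracked with zero error.
  • 5t: e_ss = 5/K_v with K_v=0.625 → 8.
Total e_ss = 8.

8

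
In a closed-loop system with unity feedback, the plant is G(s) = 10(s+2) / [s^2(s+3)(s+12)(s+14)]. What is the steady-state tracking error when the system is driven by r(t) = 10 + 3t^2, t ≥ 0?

151.2

Two free integrators in G(s): this is a type 2 system. Treating each term separately:
  • 10: tracked with zero error.
  • 3t^2: e_ss = 6/K_a with K_a=5/126 → 151.2.
Total e_ss = 151.2.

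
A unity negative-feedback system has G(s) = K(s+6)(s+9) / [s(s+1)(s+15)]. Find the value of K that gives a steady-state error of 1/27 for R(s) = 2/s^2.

G(s) has one factor of s in the denominator, so the system is type 1.
K_v = lim_{s→0} s·G(s) = K·6·9 / (1·15) = 3.6·K.
e_ss = 2/K_v = 1/27 ⇒ K_v = 54 ⇒ K = 54/3.6 = 15.

15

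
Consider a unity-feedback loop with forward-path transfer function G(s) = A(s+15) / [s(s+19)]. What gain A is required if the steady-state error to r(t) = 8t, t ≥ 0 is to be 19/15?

8

The open loop has one pole at the origin → type 1 system.
K_v = lim_{s→0} s·G(s) = A·15 / (19) = (15/19)·A.
e_ss = 8/K_v = 19/15 ⇒ K_v = 120/19 ⇒ A = (120/19)/(15/19) = 8.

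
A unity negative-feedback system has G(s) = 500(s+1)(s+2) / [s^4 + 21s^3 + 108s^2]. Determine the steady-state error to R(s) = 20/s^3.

2.16

The denominator has no term below 108s^2 — 2 poles at s=0, type 2.
K_a = lim_{s→0} s^2·G(s) = 500·1·2 / 108 = 250/27.
r(t) = 10t^2 gives R(s) = 20/s^3.
e_ss = 20/K_a = 20/(250/27) = 2.16.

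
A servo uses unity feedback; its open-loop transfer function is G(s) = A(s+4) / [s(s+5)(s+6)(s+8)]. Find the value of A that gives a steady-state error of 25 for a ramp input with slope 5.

G(s) has one factor of s in the denominator, so the system is type 1.
K_v = lim_{s→0} s·G(s) = A·4 / (5·6·8) = (1/60)·A.
e_ss = 5/K_v = 25 ⇒ K_v = 0.2 ⇒ A = 0.2/(1/60) = 12.

12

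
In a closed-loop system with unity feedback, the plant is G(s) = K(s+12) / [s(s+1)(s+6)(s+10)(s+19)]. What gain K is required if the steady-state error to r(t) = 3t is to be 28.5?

System type = 1 (one pole at s=0).
K_v = lim_{s→0} s·G(s) = K·12 / (1·6·10·19) = (1/95)·K.
e_ss = 3/K_v = 28.5 ⇒ K_v = 2/19 ⇒ K = (2/19)/(1/95) = 10.

10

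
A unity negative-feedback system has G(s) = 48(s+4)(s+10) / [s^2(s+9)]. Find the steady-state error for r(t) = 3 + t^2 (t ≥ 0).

G(s) has two factors of s in the denominator, so the system is type 2. By superposition:
  • 3: tracked with zero error.
  • t^2: e_ss = 2/K_a with K_a=640/3 → 3/320.
Total e_ss = 3/320.

3/320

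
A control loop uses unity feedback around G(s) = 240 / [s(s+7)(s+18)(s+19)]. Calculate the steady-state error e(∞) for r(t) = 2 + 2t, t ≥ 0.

G(s) has one factor of s in the denominator, so the system is type 1. By superposition:
  • 2: tracked with zero error.
  • 2t: e_ss = 2/K_v with K_v=40/399 → 19.95.
Total e_ss = 19.95.

19.95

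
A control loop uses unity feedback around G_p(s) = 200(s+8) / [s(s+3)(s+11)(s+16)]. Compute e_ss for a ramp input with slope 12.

3.96

One free integrator in G_p(s): this is a type 1 system.
K_v = lim_{s→0} s·G_p(s) = 200·8 / (3·11·16) = 100/33.
e_ss = 12/K_v = 12/(100/33) = 3.96.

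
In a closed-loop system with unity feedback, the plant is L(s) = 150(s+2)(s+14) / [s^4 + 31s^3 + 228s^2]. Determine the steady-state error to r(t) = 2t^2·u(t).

Lowest-order denominator term is 228s^2, so the open loop has 2 poles at the origin → type 2 system.
K_a = lim_{s→0} s^2·L(s) = 150·2·14 / 228 = 350/19.
r(t) = 2t^2 gives R(s) = 4/s^3.
e_ss = 4/K_a = 4/(350/19) = 38/175.

38/175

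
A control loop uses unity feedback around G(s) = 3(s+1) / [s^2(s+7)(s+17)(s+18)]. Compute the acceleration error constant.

1/714

Two free integrators in G(s): this is a type 2 system.
K_a = lim_{s→0} s^2·G(s) = 3·1 / (7·17·18) = 1/714.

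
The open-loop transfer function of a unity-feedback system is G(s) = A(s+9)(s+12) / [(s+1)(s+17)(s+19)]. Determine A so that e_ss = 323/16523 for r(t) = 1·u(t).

System type = 0 (no poles at s=0).
K_p = lim_{s→0} G(s) = A·9·12 / (1·17·19) = (108/323)·A.
e_ss = 1/(1 + K_p) = 323/16523 ⇒ 1 + (108/323)·A = 16523/323 ⇒ A = 150.

150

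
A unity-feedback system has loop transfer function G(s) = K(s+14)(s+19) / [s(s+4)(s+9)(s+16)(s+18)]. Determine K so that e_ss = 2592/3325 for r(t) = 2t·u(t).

100

One free integrator in G(s): this is a type 1 system.
K_v = lim_{s→0} s·G(s) = K·14·19 / (4·9·16·18) = (133/5184)·K.
e_ss = 2/K_v = 2592/3325 ⇒ K_v = 3325/1296 ⇒ K = (3325/1296)/(133/5184) = 100.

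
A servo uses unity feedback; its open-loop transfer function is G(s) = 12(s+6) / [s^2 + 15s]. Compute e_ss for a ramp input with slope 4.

The denominator has no term below 15s — 1 pole at s=0, type 1.
K_v = lim_{s→0} s·G(s) = 12·6 / 15 = 4.8.
e_ss = 4/K_v = 4/4.8 = 5/6.

5/6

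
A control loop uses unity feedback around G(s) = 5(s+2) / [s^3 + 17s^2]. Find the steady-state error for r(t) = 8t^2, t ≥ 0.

Factoring s^2 from the denominator leaves a polynomial with constant term 17, so the system is type 2.
K_a = lim_{s→0} s^2·G(s) = 5·2 / 17 = 10/17.
r(t) = 8t^2 gives R(s) = 16/s^3.
e_ss = 16/K_a = 16/(10/17) = 27.2.

27.2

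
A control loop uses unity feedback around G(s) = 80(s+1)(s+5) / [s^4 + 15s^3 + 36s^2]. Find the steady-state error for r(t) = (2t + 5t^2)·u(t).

The denominator has no term below 36s^2 — 2 poles at s=0, type 2. Taking each input component in turn:
  • 2t: tracked with zero error.
  • 5t^2: e_ss = 10/K_a with K_a=100/9 → 0.9.
Total e_ss = 0.9.

0.9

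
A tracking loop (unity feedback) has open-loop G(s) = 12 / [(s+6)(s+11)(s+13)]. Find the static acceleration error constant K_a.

0

System type = 0 (no poles at s=0).
K_a = lim_{s→0} s^2·G(s) = 0 (the extra factor of s kills the finite limit).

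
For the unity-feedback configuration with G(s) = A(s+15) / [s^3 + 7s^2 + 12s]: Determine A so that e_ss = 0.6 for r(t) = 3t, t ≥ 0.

Factoring s from the denominator leaves a polynomial with constant term 12, so the system is type 1.
K_v = lim_{s→0} s·G(s) = A·15 / 12 = 1.25·A.
e_ss = 3/K_v = 0.6 ⇒ K_v = 5 ⇒ A = 5/1.25 = 4.

4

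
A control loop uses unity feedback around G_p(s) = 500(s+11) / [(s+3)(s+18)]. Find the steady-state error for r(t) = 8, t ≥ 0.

G_p(s) has no factors of s in the denominator, so the system is type 0.
K_p = lim_{s→0} G_p(s) = 500·11 / (3·18) = 2750/27.
e_ss = 8/(1 + K_p) = 8/(2777/27) = 216/2777.

216/2777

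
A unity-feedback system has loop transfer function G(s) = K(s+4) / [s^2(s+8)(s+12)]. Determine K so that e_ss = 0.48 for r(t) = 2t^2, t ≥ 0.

200

The open loop has two poles at the origin → type 2 system.
K_a = lim_{s→0} s^2·G(s) = K·4 / (8·12) = (1/24)·K.
e_ss = 4/K_a = 0.48 ⇒ K_a = 25/3 ⇒ K = (25/3)/(1/24) = 200.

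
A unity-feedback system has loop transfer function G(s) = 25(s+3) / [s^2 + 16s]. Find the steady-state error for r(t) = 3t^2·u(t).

The denominator has no term below 16s — 1 pole at s=0, type 1.
K_a = lim_{s→0} s^2·G(s) = 0; the steady-state error to this parabolic input grows without bound.

infinity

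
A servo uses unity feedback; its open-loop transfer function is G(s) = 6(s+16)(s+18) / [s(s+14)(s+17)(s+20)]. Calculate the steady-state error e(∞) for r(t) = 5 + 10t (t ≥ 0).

2975/108

The open loop has one pole at the origin → type 1 system. By superposition:
  • 5: tracked with zero error.
  • 10t: e_ss = 10/K_v with K_v=216/595 → 2975/108.
Total e_ss = 2975/108.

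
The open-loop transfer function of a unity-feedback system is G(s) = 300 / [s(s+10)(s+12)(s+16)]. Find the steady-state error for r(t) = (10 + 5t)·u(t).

System type = 1 (one pole at s=0). Taking each input component in turn:
  • 10: tracked with zero error.
  • 5t: e_ss = 5/K_v with K_v=5/32 → 32.
Total e_ss = 32.

32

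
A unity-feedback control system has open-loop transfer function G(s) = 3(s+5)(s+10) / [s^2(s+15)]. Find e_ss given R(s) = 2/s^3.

0.2

G(s) has two factors of s in the denominator, so the system is type 2.
K_a = lim_{s→0} s^2·G(s) = 3·5·10 / (15) = 10.
r(t) = t^2 gives R(s) = 2/s^3.
e_ss = 2/K_a = 2/10 = 0.2.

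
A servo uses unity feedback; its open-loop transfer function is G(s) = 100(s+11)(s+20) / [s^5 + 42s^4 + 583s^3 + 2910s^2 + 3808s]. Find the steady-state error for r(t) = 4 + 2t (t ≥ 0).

Factoring s from the denominator leaves a polynomial with constant term 3808, so the system is type 1. Taking each input component in turn:
  • 4: tracked with zero error.
  • 2t: e_ss = 2/K_v with K_v=1375/238 → 476/1375.
Total e_ss = 476/1375.

476/1375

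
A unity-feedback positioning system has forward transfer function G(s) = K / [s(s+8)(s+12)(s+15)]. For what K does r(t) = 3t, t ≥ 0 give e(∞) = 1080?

4

One free integrator in G(s): this is a type 1 system.
K_v = lim_{s→0} s·G(s) = K / (8·12·15) = (1/1440)·K.
e_ss = 3/K_v = 1080 ⇒ K_v = 1/360 ⇒ K = (1/360)/(1/1440) = 4.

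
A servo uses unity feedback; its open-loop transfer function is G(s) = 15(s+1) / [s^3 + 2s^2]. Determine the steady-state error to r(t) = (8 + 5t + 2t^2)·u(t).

8/15

The denominator has no term below 2s^2 — 2 poles at s=0, type 2. Treating each term separately:
  • 8: tracked with zero error.
  • 5t: tracked with zero error.
  • 2t^2: e_ss = 4/K_a with K_a=7.5 → 8/15.
Total e_ss = 8/15.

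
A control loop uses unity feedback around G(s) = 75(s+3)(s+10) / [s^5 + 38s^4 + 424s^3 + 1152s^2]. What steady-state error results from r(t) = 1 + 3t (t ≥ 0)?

Factoring s^2 from the denominator leaves a polynomial with constant term 1152, so the system is type 2. Taking each input component in turn:
  • 1: tracked with zero error.
  • 3t: tracked with zero error.
Total e_ss = 0.

0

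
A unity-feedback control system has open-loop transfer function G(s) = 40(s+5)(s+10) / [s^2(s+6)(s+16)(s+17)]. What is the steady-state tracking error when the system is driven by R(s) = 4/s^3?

Two free integrators in G(s): this is a type 2 system.
K_a = lim_{s→0} s^2·G(s) = 40·5·10 / (6·16·17) = 125/102.
r(t) = 2t^2 gives R(s) = 4/s^3.
e_ss = 4/K_a = 4/(125/102) = 3.264.

3.264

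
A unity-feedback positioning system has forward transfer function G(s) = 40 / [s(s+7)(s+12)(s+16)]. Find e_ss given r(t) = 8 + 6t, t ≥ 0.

201.6

System type = 1 (one pole at s=0). Treating each term separately:
  • 8: tracked with zero error.
  • 6t: e_ss = 6/K_v with K_v=5/168 → 201.6.
Total e_ss = 201.6.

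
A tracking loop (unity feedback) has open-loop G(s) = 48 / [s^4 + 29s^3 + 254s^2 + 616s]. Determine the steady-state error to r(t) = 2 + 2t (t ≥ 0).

77/3

Lowest-order denominator term is 616s, so the open loop has 1 pole at the origin → type 1 system. Taking each input component in turn:
  • 2: tracked with zero error.
  • 2t: e_ss = 2/K_v with K_v=6/77 → 77/3.
Total e_ss = 77/3.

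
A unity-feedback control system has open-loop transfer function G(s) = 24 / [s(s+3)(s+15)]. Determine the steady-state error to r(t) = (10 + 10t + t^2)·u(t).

infinity

The open loop has one pole at the origin → type 1 system. By superposition:
  • 10: tracked with zero error.
  • 10t: e_ss = 10/K_v with K_v=8/15 → 18.75.
  • t^2: a type-1 system cannot track it, e_ss → ∞.
The unbounded component dominates.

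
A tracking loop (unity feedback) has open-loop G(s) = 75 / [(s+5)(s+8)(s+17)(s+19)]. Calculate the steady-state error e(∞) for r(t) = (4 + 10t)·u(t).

System type = 0 (no poles at s=0). Treating each term separately:
  • 4: e_ss = 4/(1+K_p) with K_p=15/2584 → 10336/2599.
  • 10t: a type-0 system cannot track it, e_ss → ∞.
The unbounded component dominates.

infinity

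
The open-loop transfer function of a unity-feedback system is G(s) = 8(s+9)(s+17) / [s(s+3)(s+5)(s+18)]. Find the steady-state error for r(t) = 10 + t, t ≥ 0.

15/68

The open loop has one pole at the origin → type 1 system. Treating each term separately:
  • 10: tracked with zero error.
  • t: e_ss = 1/K_v with K_v=68/15 → 15/68.
Total e_ss = 15/68.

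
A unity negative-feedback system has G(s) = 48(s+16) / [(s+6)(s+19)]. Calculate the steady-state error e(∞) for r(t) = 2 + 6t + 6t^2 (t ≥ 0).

System type = 0 (no poles at s=0). By superposition:
  • 2: e_ss = 2/(1+K_p) with K_p=128/19 → 38/147.
  • 6t: a type-0 system cannot track it, e_ss → ∞.
  • 6t^2: a type-0 system cannot track it, e_ss → ∞.
The unbounded component dominates.

infinity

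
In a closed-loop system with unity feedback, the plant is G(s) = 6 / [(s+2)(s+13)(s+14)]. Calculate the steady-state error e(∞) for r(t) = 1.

G(s) has no factors of s in the denominator, so the system is type 0.
K_p = lim_{s→0} G(s) = 6 / (2·13·14) = 3/182.
e_ss = 1/(1 + K_p) = 1/(185/182) = 182/185.

182/185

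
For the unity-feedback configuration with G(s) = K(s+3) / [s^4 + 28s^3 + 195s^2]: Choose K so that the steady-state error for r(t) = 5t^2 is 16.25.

40

Lowest-order denominator term is 195s^2, so the open loop has 2 poles at the origin → type 2 system.
K_a = lim_{s→0} s^2·G(s) = K·3 / 195 = (1/65)·K.
e_ss = 10/K_a = 16.25 ⇒ K_a = 8/13 ⇒ K = (8/13)/(1/65) = 40.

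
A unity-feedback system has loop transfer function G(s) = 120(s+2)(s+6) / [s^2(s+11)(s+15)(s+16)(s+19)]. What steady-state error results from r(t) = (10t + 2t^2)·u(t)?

The open loop has two poles at the origin → type 2 system. By superposition:
  • 10t: tracked with zero error.
  • 2t^2: e_ss = 4/K_a with K_a=6/209 → 418/3.
Total e_ss = 418/3.

418/3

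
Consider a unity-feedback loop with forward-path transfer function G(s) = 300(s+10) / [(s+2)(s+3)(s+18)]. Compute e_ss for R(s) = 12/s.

No free integrators in G(s): this is a type 0 system.
K_p = lim_{s→0} G(s) = 300·10 / (2·3·18) = 250/9.
e_ss = 12/(1 + K_p) = 12/(259/9) = 108/259.

108/259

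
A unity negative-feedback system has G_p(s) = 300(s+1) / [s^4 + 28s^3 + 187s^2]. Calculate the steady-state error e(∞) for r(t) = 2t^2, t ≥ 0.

187/75

Factoring s^2 from the denominator leaves a polynomial with constant term 187, so the system is type 2.
K_a = lim_{s→0} s^2·G_p(s) = 300·1 / 187 = 300/187.
r(t) = 2t^2 gives R(s) = 4/s^3.
e_ss = 4/K_a = 4/(300/187) = 187/75.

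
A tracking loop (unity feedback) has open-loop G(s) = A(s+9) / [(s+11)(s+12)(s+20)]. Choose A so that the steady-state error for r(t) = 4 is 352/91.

The open loop has no poles at the origin → type 0 system.
K_p = lim_{s→0} G(s) = A·9 / (11·12·20) = (3/880)·A.
e_ss = 4/(1 + K_p) = 352/91 ⇒ 1 + (3/880)·A = 91/88 ⇒ A = 10.

10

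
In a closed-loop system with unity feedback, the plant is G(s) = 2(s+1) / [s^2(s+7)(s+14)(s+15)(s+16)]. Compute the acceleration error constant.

1/11760

G(s) has two factors of s in the denominator, so the system is type 2.
K_a = lim_{s→0} s^2·G(s) = 2·1 / (7·14·15·16) = 1/11760.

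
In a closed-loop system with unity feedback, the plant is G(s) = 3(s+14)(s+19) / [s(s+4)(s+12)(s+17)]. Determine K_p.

infinity

K_p = lim_{s→0} G(s); with 1 pole at the origin the limit diverges, so K_p = ∞.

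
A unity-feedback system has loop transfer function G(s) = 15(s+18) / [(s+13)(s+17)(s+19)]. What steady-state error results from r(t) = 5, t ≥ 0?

System type = 0 (no poles at s=0).
K_p = lim_{s→0} G(s) = 15·18 / (13·17·19) = 270/4199.
e_ss = 5/(1 + K_p) = 5/(4469/4199) = 20995/4469.

20995/4469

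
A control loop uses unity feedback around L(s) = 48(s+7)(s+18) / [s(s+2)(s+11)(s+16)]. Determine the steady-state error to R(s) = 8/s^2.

The open loop has one pole at the origin → type 1 system.
K_v = lim_{s→0} s·L(s) = 48·7·18 / (2·11·16) = 189/11.
e_ss = 8/K_v = 8/(189/11) = 88/189.

88/189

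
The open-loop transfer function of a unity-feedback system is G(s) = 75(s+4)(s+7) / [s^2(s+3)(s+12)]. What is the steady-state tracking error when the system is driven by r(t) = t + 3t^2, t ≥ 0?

The open loop has two poles at the origin → type 2 system. By superposition:
  • t: tracked with zero error.
  • 3t^2: e_ss = 6/K_a with K_a=175/3 → 18/175.
Total e_ss = 18/175.

18/175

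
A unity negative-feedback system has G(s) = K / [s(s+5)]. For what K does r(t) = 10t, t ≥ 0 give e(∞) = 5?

10

G(s) has one factor of s in the denominator, so the system is type 1.
K_v = lim_{s→0} s·G(s) = K / (5) = 0.2·K.
e_ss = 10/K_v = 5 ⇒ K_v = 2 ⇒ K = 2/0.2 = 10.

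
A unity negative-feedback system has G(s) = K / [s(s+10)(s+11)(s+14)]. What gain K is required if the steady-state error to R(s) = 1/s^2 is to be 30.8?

50

One free integrator in G(s): this is a type 1 system.
K_v = lim_{s→0} s·G(s) = K / (10·11·14) = (1/1540)·K.
e_ss = 1/K_v = 30.8 ⇒ K_v = 5/154 ⇒ K = (5/154)/(1/1540) = 50.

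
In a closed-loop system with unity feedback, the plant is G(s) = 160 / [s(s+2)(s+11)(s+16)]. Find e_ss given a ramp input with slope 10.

22

The open loop has one pole at the origin → type 1 system.
K_v = lim_{s→0} s·G(s) = 160 / (2·11·16) = 5/11.
e_ss = 10/K_v = 10/(5/11) = 22.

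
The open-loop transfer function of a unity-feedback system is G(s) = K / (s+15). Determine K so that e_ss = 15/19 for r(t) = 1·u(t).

4

No free integrators in G(s): this is a type 0 system.
K_p = lim_{s→0} G(s) = K / (15) = (1/15)·K.
e_ss = 1/(1 + K_p) = 15/19 ⇒ 1 + (1/15)·K = 19/15 ⇒ K = 4.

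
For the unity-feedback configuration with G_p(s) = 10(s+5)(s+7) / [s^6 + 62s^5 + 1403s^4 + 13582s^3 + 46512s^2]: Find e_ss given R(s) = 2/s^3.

46512/175

Lowest-order denominator term is 46512s^2, so the open loop has 2 poles at the origin → type 2 system.
K_a = lim_{s→0} s^2·G_p(s) = 10·5·7 / 46512 = 175/23256.
r(t) = t^2 gives R(s) = 2/s^3.
e_ss = 2/K_a = 2/(175/23256) = 46512/175.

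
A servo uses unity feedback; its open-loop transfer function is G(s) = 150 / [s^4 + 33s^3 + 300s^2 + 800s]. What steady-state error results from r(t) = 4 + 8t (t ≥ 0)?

Lowest-order denominator term is 800s, so the open loop has 1 pole at the origin → type 1 system. Taking each input component in turn:
  • 4: tracked with zero error.
  • 8t: e_ss = 8/K_v with K_v=0.1875 → 128/3.
Total e_ss = 128/3.

128/3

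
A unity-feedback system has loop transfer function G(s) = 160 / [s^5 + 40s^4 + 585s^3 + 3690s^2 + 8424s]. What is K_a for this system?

Factoring s from the denominator leaves a polynomial with constant term 8424, so the system is type 1.
K_a = lim_{s→0} s^2·G(s) = 0 (the extra factor of s kills the finite limit).

0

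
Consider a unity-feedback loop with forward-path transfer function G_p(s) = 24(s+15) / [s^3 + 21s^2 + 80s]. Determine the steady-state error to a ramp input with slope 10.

The denominator has no term below 80s — 1 pole at s=0, type 1.
K_v = lim_{s→0} s·G_p(s) = 24·15 / 80 = 4.5.
e_ss = 10/K_v = 10/4.5 = 20/9.

20/9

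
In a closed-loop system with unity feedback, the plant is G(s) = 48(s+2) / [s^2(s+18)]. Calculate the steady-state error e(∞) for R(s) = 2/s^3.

0.375

The open loop has two poles at the origin → type 2 system.
K_a = lim_{s→0} s^2·G(s) = 48·2 / (18) = 16/3.
r(t) = t^2 gives R(s) = 2/s^3.
e_ss = 2/K_a = 2/(16/3) = 0.375.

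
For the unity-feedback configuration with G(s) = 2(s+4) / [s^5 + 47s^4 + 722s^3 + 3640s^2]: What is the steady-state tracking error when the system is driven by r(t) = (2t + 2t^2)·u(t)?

1820

Lowest-order denominator term is 3640s^2, so the open loop has 2 poles at the origin → type 2 system. Treating each term separately:
  • 2t: tracked with zero error.
  • 2t^2: e_ss = 4/K_a with K_a=1/455 → 1820.
Total e_ss = 1820.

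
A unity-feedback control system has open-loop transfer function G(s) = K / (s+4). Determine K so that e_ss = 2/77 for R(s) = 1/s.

The open loop has no poles at the origin → type 0 system.
K_p = lim_{s→0} G(s) = K / (4) = 0.25·K.
e_ss = 1/(1 + K_p) = 2/77 ⇒ 1 + 0.25·K = 38.5 ⇒ K = 150.

150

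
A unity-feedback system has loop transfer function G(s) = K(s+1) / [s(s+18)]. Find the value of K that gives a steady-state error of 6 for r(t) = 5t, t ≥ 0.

15

One free integrator in G(s): this is a type 1 system.
K_v = lim_{s→0} s·G(s) = K·1 / (18) = (1/18)·K.
e_ss = 5/K_v = 6 ⇒ K_v = 5/6 ⇒ K = (5/6)/(1/18) = 15.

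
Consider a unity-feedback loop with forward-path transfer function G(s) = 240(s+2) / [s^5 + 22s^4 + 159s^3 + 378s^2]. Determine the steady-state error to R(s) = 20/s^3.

15.75

Lowest-order denominator term is 378s^2, so the open loop has 2 poles at the origin → type 2 system.
K_a = lim_{s→0} s^2·G(s) = 240·2 / 378 = 80/63.
r(t) = 10t^2 gives R(s) = 20/s^3.
e_ss = 20/K_a = 20/(80/63) = 15.75.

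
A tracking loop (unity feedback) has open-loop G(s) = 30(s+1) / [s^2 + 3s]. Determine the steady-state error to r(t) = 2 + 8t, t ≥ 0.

0.8

Factoring s from the denominator leaves a polynomial with constant term 3, so the system is type 1. Taking each input component in turn:
  • 2: tracked with zero error.
  • 8t: e_ss = 8/K_v with K_v=10 → 0.8.
Total e_ss = 0.8.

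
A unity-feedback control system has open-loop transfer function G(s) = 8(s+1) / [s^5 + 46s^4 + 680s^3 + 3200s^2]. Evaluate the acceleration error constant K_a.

0.0025

The denominator has no term below 3200s^2 — 2 poles at s=0, type 2.
K_a = lim_{s→0} s^2·G(s) = 8·1 / 3200 = 0.0025.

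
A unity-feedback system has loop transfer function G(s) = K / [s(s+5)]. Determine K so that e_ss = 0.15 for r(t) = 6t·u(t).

200

The open loop has one pole at the origin → type 1 system.
K_v = lim_{s→0} s·G(s) = K / (5) = 0.2·K.
e_ss = 6/K_v = 0.15 ⇒ K_v = 40 ⇒ K = 40/0.2 = 200.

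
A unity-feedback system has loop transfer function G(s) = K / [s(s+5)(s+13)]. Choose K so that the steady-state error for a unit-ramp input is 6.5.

10

The open loop has one pole at the origin → type 1 system.
K_v = lim_{s→0} s·G(s) = K / (5·13) = (1/65)·K.
e_ss = 1/K_v = 6.5 ⇒ K_v = 2/13 ⇒ K = (2/13)/(1/65) = 10.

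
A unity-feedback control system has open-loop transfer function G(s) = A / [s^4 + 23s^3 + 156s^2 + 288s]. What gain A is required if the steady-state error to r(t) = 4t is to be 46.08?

25

The denominator has no term below 288s — 1 pole at s=0, type 1.
K_v = lim_{s→0} s·G(s) = A / 288 = (1/288)·A.
e_ss = 4/K_v = 46.08 ⇒ K_v = 25/288 ⇒ A = (25/288)/(1/288) = 25.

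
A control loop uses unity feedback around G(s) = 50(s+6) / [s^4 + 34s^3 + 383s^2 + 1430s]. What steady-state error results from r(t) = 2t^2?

Factoring s from the denominator leaves a polynomial with constant term 1430, so the system is type 1.
K_a = lim_{s→0} s^2·G(s) = 0; the steady-state error to this parabolic input grows without bound.

infinity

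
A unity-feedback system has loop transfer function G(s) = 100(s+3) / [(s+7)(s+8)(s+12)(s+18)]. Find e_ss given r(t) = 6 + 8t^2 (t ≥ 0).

infinity

System type = 0 (no poles at s=0). Taking each input component in turn:
  • 6: e_ss = 6/(1+K_p) with K_p=25/1008 → 6048/1033.
  • 8t^2: a type-0 system cannot track it, e_ss → ∞.
The unbounded component dominates.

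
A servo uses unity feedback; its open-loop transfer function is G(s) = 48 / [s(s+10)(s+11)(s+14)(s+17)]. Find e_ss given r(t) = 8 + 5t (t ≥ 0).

G(s) has one factor of s in the denominator, so the system is type 1. By superposition:
  • 8: tracked with zero error.
  • 5t: e_ss = 5/K_v with K_v=12/6545 → 32725/12.
Total e_ss = 32725/12.

32725/12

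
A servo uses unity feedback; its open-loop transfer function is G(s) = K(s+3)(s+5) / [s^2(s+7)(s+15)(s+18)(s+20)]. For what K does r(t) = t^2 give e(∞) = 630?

Two free integrators in G(s): this is a type 2 system.
K_a = lim_{s→0} s^2·G(s) = K·3·5 / (7·15·18·20) = (1/2520)·K.
e_ss = 2/K_a = 630 ⇒ K_a = 1/315 ⇒ K = (1/315)/(1/2520) = 8.

8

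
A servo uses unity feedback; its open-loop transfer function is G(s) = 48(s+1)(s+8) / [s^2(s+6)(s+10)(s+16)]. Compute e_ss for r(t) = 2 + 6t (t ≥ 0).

Two free integrators in G(s): this is a type 2 system. By superposition:
  • 2: tracked with zero error.
  • 6t: tracked with zero error.
Total e_ss = 0.

0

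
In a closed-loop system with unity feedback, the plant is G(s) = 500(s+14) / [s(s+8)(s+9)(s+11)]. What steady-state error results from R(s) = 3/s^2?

297/875

One free integrator in G(s): this is a type 1 system.
K_v = lim_{s→0} s·G(s) = 500·14 / (8·9·11) = 875/99.
e_ss = 3/K_v = 3/(875/99) = 297/875.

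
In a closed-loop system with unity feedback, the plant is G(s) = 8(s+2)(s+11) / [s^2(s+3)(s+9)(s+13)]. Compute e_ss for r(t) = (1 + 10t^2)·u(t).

System type = 2 (two poles at s=0). By superposition:
  • 1: tracked with zero error.
  • 10t^2: e_ss = 20/K_a with K_a=176/351 → 1755/44.
Total e_ss = 1755/44.

1755/44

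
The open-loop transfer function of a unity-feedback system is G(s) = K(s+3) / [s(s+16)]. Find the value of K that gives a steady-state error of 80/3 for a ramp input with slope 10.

2

One free integrator in G(s): this is a type 1 system.
K_v = lim_{s→0} s·G(s) = K·3 / (16) = 0.1875·K.
e_ss = 10/K_v = 80/3 ⇒ K_v = 0.375 ⇒ K = 0.375/0.1875 = 2.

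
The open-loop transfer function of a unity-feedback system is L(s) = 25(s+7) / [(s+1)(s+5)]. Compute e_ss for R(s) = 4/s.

1/9

The open loop has no poles at the origin → type 0 system.
K_p = lim_{s→0} L(s) = 25·7 / (1·5) = 35.
e_ss = 4/(1 + K_p) = 4/36 = 1/9.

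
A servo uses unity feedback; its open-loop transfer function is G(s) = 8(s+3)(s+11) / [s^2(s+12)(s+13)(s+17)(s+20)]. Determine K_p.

K_p = lim_{s→0} G(s); with 2 poles at the origin the limit diverges, so K_p = ∞.

infinity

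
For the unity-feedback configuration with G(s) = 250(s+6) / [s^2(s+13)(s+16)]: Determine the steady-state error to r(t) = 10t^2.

208/75

The open loop has two poles at the origin → type 2 system.
K_a = lim_{s→0} s^2·G(s) = 250·6 / (13·16) = 375/52.
r(t) = 10t^2 gives R(s) = 20/s^3.
e_ss = 20/K_a = 20/(375/52) = 208/75.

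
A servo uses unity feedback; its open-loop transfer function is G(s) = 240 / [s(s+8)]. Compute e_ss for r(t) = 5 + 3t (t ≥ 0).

0.1

The open loop has one pole at the origin → type 1 system. By superposition:
  • 5: tracked with zero error.
  • 3t: e_ss = 3/K_v with K_v=30 → 0.1.
Total e_ss = 0.1.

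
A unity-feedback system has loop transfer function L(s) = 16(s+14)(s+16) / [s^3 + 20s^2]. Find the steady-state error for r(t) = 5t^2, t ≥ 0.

25/448

Lowest-order denominator term is 20s^2, so the open loop has 2 poles at the origin → type 2 system.
K_a = lim_{s→0} s^2·L(s) = 16·14·16 / 20 = 179.2.
r(t) = 5t^2 gives R(s) = 10/s^3.
e_ss = 10/K_a = 10/179.2 = 25/448.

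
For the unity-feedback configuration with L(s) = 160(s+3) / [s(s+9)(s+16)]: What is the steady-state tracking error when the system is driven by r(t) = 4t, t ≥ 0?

One free integrator in L(s): this is a type 1 system.
K_v = lim_{s→0} s·L(s) = 160·3 / (9·16) = 10/3.
e_ss = 4/K_v = 4/(10/3) = 1.2.

1.2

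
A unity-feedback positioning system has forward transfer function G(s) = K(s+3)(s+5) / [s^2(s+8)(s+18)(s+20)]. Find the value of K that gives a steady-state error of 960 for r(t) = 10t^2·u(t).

4

Two free integrators in G(s): this is a type 2 system.
K_a = lim_{s→0} s^2·G(s) = K·3·5 / (8·18·20) = (1/192)·K.
e_ss = 20/K_a = 960 ⇒ K_a = 1/48 ⇒ K = (1/48)/(1/192) = 4.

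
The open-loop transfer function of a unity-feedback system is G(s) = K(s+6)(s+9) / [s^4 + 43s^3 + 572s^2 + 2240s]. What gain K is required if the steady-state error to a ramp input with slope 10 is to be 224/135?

The denominator has no term below 2240s — 1 pole at s=0, type 1.
K_v = lim_{s→0} s·G(s) = K·6·9 / 2240 = (27/1120)·K.
e_ss = 10/K_v = 224/135 ⇒ K_v = 675/112 ⇒ K = (675/112)/(27/1120) = 250.

250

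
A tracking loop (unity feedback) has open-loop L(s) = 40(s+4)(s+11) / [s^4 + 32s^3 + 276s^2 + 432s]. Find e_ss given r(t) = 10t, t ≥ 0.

27/11

The denominator has no term below 432s — 1 pole at s=0, type 1.
K_v = lim_{s→0} s·L(s) = 40·4·11 / 432 = 110/27.
e_ss = 10/K_v = 10/(110/27) = 27/11.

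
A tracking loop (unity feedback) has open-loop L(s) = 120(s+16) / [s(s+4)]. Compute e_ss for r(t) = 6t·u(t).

System type = 1 (one pole at s=0).
K_v = lim_{s→0} s·L(s) = 120·16 / (4) = 480.
e_ss = 6/K_v = 6/480 = 0.0125.

0.0125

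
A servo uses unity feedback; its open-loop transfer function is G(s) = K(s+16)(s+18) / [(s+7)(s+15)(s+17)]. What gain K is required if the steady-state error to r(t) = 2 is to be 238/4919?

No free integrators in G(s): this is a type 0 system.
K_p = lim_{s→0} G(s) = K·16·18 / (7·15·17) = (96/595)·K.
e_ss = 2/(1 + K_p) = 238/4919 ⇒ 1 + (96/595)·K = 4919/119 ⇒ K = 250.

250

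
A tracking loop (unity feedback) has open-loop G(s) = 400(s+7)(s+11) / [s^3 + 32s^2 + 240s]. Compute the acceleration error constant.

The denominator has no term below 240s — 1 pole at s=0, type 1.
K_a = lim_{s→0} s^2·G(s) = 0 (the extra factor of s kills the finite limit).

0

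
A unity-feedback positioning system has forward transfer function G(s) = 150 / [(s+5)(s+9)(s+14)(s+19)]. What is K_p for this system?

5/399

No free integrators in G(s): this is a type 0 system.
K_p = lim_{s→0} G(s) = 150 / (5·9·14·19) = 5/399.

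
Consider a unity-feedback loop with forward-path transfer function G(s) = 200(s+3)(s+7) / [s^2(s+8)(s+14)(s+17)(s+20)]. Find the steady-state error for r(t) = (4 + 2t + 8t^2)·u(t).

2176/15

System type = 2 (two poles at s=0). By superposition:
  • 4: tracked with zero error.
  • 2t: tracked with zero error.
  • 8t^2: e_ss = 16/K_a with K_a=15/136 → 2176/15.
Total e_ss = 2176/15.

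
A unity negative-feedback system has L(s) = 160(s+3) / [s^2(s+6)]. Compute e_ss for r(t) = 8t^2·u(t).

0.2

Two free integrators in L(s): this is a type 2 system.
K_a = lim_{s→0} s^2·L(s) = 160·3 / (6) = 80.
r(t) = 8t^2 gives R(s) = 16/s^3.
e_ss = 16/K_a = 16/80 = 0.2.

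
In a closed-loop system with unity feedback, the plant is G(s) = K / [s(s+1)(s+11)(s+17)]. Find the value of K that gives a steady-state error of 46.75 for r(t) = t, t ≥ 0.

4

G(s) has one factor of s in the denominator, so the system is type 1.
K_v = lim_{s→0} s·G(s) = K / (1·11·17) = (1/187)·K.
e_ss = 1/K_v = 46.75 ⇒ K_v = 4/187 ⇒ K = (4/187)/(1/187) = 4.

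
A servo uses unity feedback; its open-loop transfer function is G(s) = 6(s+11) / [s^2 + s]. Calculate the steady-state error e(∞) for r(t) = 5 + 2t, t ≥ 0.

Lowest-order denominator term is s, so the open loop has 1 pole at the origin → type 1 system. Treating each term separately:
  • 5: tracked with zero error.
  • 2t: e_ss = 2/K_v with K_v=66 → 1/33.
Total e_ss = 1/33.

1/33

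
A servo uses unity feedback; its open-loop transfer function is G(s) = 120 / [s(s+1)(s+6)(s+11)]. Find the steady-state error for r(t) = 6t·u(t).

3.3

G(s) has one factor of s in the denominator, so the system is type 1.
K_v = lim_{s→0} s·G(s) = 120 / (1·6·11) = 20/11.
e_ss = 6/K_v = 6/(20/11) = 3.3.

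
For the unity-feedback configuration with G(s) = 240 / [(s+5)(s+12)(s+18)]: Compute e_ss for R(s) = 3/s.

G(s) has no factors of s in the denominator, so the system is type 0.
K_p = lim_{s→0} G(s) = 240 / (5·12·18) = 2/9.
e_ss = 3/(1 + K_p) = 3/(11/9) = 27/11.

27/11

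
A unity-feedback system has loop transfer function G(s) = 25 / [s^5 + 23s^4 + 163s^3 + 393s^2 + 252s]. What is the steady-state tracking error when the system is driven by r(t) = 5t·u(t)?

Lowest-order denominator term is 252s, so the open loop has 1 pole at the origin → type 1 system.
K_v = lim_{s→0} s·G(s) = 25 / 252 = 25/252.
e_ss = 5/K_v = 5/(25/252) = 50.4.

50.4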